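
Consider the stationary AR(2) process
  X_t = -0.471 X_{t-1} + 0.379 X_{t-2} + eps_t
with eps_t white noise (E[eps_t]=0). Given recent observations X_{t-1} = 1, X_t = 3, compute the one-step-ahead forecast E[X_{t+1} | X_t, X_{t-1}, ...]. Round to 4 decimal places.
E[X_{t+1} \mid \mathcal F_t] = -1.0340

For an AR(p) model X_t = c + sum_i phi_i X_{t-i} + eps_t, the
one-step-ahead conditional mean is
  E[X_{t+1} | X_t, ...] = c + sum_i phi_i X_{t+1-i}.
Substitute known values:
  E[X_{t+1} | ...] = (-0.471) * (3) + (0.379) * (1)
                   = -1.0340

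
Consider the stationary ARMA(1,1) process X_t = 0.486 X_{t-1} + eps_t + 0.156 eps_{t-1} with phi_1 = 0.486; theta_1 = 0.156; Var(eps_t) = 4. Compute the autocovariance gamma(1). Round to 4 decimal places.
\gamma(1) = 3.6170

Multiply the model equation by X_{t-k} and take expectations. With theta_0 = psi_0 = 1 and psi_j the MA(infinity) weights, this gives
  gamma(k) - sum_i phi_i gamma(k-i) = c_k,
  c_k = sigma^2 * sum_{j=k..q} theta_j psi_{j-k}   (c_k = 0 for k > q),
using gamma(-m) = gamma(m).
psi-weights needed (psi_j = theta_j + sum_i phi_i psi_{j-i}):
  psi_1 = theta_1 + phi_1 = 0.156 + (0.486) = 0.642
Right-hand sides:
  c_0 = sigma^2 (1 + theta_1 psi_1) = 4 * (1 + (0.156)(0.642)) = 4 * 1.100152 = 4.400608
  c_1 = sigma^2 theta_1 = 4 * (0.156) = 0.624
  c_2 = 0
Equations for k = 0 and k = 1 (AR order 1):
  gamma(0) = phi_1 gamma(1) + c_0
  gamma(1) = phi_1 gamma(0) + c_1
Substituting the second into the first: gamma(0) (1 - phi_1^2) = c_0 + phi_1 c_1, so
  gamma(0) = (c_0 + phi_1 c_1) / (1 - phi_1^2) = (4.400608 + (0.486)(0.624)) / (1 - (0.486)^2) = 4.703872 / 0.763804 = 6.15848.
  gamma(1) = phi_1 gamma(0) + c_1 = (0.486)(6.15848) + (0.624) = 3.617021.
Therefore gamma(1) = 3.6170 (to 4 decimal places).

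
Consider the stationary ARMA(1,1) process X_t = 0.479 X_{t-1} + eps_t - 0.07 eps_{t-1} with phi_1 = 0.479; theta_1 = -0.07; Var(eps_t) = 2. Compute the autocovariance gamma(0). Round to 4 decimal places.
\gamma(0) = 2.4342

Multiply the model equation by X_{t-k} and take expectations. With theta_0 = psi_0 = 1 and psi_j the MA(infinity) weights, this gives
  gamma(k) - sum_i phi_i gamma(k-i) = c_k,
  c_k = sigma^2 * sum_{j=k..q} theta_j psi_{j-k}   (c_k = 0 for k > q),
using gamma(-m) = gamma(m).
psi-weights needed (psi_j = theta_j + sum_i phi_i psi_{j-i}):
  psi_1 = theta_1 + phi_1 = -0.07 + (0.479) = 0.409
Right-hand sides:
  c_0 = sigma^2 (1 + theta_1 psi_1) = 2 * (1 + (-0.07)(0.409)) = 2 * 0.97137 = 1.94274
  c_1 = sigma^2 theta_1 = 2 * (-0.07) = -0.14
  c_2 = 0
Equations for k = 0 and k = 1 (AR order 1):
  gamma(0) = phi_1 gamma(1) + c_0
  gamma(1) = phi_1 gamma(0) + c_1
Substituting the second into the first: gamma(0) (1 - phi_1^2) = c_0 + phi_1 c_1, so
  gamma(0) = (c_0 + phi_1 c_1) / (1 - phi_1^2) = (1.94274 + (0.479)(-0.14)) / (1 - (0.479)^2) = 1.87568 / 0.770559 = 2.434181.
Therefore gamma(0) = 2.4342 (to 4 decimal places).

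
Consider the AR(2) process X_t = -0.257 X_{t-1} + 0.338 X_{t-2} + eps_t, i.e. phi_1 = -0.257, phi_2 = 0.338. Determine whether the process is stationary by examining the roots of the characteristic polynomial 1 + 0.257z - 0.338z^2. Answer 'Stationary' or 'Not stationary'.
\text{Stationary}

The AR(p) characteristic polynomial is P(z) = 1 + 0.257z - 0.338z^2.
Stationarity requires all roots to lie outside the unit circle, i.e. |z| > 1 for every root.
Set 1 + (0.257) z + (-0.338) z^2 = 0, i.e. a z^2 + b z + c = 0 with a = -0.338, b = 0.257, c = 1.
Discriminant D = b^2 - 4ac = (0.257)^2 - 4*(-0.338)*1 = 0.066049 - (-1.352) = 1.418049.
D >= 0, so the roots are real: z = (-b +/- sqrt(D)) / (2a) = (-0.257 +/- 1.190819) / (-0.676).
  z_1 = (-0.257 + 1.190819) / (-0.676) = -1.3814,   |z_1| = 1.3814.
  z_2 = (-0.257 - 1.190819) / (-0.676) = 2.1417,   |z_2| = 2.1417.
Moduli of all roots: 1.3814, 2.1417.
All moduli strictly greater than 1? Yes.
Verdict: Stationary.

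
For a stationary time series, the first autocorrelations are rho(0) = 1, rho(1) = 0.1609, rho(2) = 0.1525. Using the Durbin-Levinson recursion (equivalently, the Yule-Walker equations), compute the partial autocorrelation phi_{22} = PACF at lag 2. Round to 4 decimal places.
\phi_{22} = 0.1300

The PACF at lag k is phi_{kk}, the last component of the solution
to the Yule-Walker system G_k phi = r_k where
  (G_k)_{ij} = rho(|i - j|), (r_k)_i = rho(i), i,j = 1..k.
Equivalently, Durbin-Levinson gives phi_{kk} iteratively:
  phi_{11} = rho(1)
  phi_{kk} = [rho(k) - sum_{j=1..k-1} phi_{k-1,j} rho(k-j)]
            / [1 - sum_{j=1..k-1} phi_{k-1,j} rho(j)],
  phi_{k,j} = phi_{k-1,j} - phi_{kk} phi_{k-1,k-j},  j = 1..k-1.
Step k = 1:
  phi_11 = rho(1) = 0.1609.
Step k = 2:
  phi_22 = [rho(2) - phi_11 rho(1)] / [1 - phi_11 rho(1)] = [0.1525 - (0.1609)(0.1609)] / [1 - (0.1609)(0.1609)]
         = 0.12661119 / 0.97411119 = 0.13.
Therefore phi_{22} = 0.1300.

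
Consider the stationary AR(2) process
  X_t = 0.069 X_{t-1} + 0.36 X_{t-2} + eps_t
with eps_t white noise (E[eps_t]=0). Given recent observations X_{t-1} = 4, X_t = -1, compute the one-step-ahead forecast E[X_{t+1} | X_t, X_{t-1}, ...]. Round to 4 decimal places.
E[X_{t+1} \mid \mathcal F_t] = 1.3710

For an AR(p) model X_t = c + sum_i phi_i X_{t-i} + eps_t, the
one-step-ahead conditional mean is
  E[X_{t+1} | X_t, ...] = c + sum_i phi_i X_{t+1-i}.
Substitute known values:
  E[X_{t+1} | ...] = (0.069) * (-1) + (0.36) * (4)
                   = 1.3710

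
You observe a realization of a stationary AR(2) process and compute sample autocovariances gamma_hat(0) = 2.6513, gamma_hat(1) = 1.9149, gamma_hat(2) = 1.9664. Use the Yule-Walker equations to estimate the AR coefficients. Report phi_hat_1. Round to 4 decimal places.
\hat\phi_{1} = 0.3900

The Yule-Walker equations for an AR(p) process read, in matrix form,
  Gamma_p phi = r_p,   with   (Gamma_p)_{ij} = gamma(|i - j|),
                       (r_p)_i = gamma(i),   i,j = 1..p.
Substitute the sample gammas (Toeplitz matrix and right-hand side of size 2):
  Gamma_p = [[2.6513, 1.9149], [1.9149, 2.6513]]
  r_p     = [1.9149, 1.9664]
Written out:
  2.6513 phi_1 + 1.9149 phi_2 = 1.9149
  1.9149 phi_1 + 2.6513 phi_2 = 1.9664
Solve by Cramer's rule:
  det = gamma(0)^2 - gamma(1)^2 = (2.6513)^2 - (1.9149)^2 = 7.02939169 - 3.66684201 = 3.36254968
  phi_hat_1 = [gamma(1) gamma(0) - gamma(1) gamma(2)] / det = [(1.9149)(2.6513) - (1.9149)(1.9664)] / 3.36254968 = 1.31151501 / 3.36254968 = 0.39
  phi_hat_2 = [gamma(0) gamma(2) - gamma(1)^2] / det = [(2.6513)(1.9664) - (1.9149)^2] / 3.36254968 = 1.54667431 / 3.36254968 = 0.46
So phi_hat = [0.3900, 0.4600].
Therefore phi_hat_1 = 0.3900.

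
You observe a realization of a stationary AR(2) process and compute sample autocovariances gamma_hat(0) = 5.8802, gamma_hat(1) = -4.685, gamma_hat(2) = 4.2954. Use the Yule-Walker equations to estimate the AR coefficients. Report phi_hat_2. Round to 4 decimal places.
\hat\phi_{2} = 0.2620

The Yule-Walker equations for an AR(p) process read, in matrix form,
  Gamma_p phi = r_p,   with   (Gamma_p)_{ij} = gamma(|i - j|),
                       (r_p)_i = gamma(i),   i,j = 1..p.
Substitute the sample gammas (Toeplitz matrix and right-hand side of size 2):
  Gamma_p = [[5.8802, -4.685], [-4.685, 5.8802]]
  r_p     = [-4.685, 4.2954]
Written out:
  5.8802 phi_1 - 4.685 phi_2 = -4.685
  -4.685 phi_1 + 5.8802 phi_2 = 4.2954
Solve by Cramer's rule:
  det = gamma(0)^2 - gamma(1)^2 = (5.8802)^2 - (-4.685)^2 = 34.57675204 - 21.949225 = 12.62752704
  phi_hat_1 = [gamma(1) gamma(0) - gamma(1) gamma(2)] / det = [(-4.685)(5.8802) - (-4.685)(4.2954)] / 12.62752704 = -7.424788 / 12.62752704 = -0.588
  phi_hat_2 = [gamma(0) gamma(2) - gamma(1)^2] / det = [(5.8802)(4.2954) - (-4.685)^2] / 12.62752704 = 3.30858608 / 12.62752704 = 0.262
So phi_hat = [-0.5880, 0.2620].
Therefore phi_hat_2 = 0.2620.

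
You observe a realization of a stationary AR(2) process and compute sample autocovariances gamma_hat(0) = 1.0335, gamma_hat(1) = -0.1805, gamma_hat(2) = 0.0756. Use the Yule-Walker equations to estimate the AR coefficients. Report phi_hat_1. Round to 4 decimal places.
\hat\phi_{1} = -0.1670

The Yule-Walker equations for an AR(p) process read, in matrix form,
  Gamma_p phi = r_p,   with   (Gamma_p)_{ij} = gamma(|i - j|),
                       (r_p)_i = gamma(i),   i,j = 1..p.
Substitute the sample gammas (Toeplitz matrix and right-hand side of size 2):
  Gamma_p = [[1.0335, -0.1805], [-0.1805, 1.0335]]
  r_p     = [-0.1805, 0.0756]
Written out:
  1.0335 phi_1 - 0.1805 phi_2 = -0.1805
  -0.1805 phi_1 + 1.0335 phi_2 = 0.0756
Solve by Cramer's rule:
  det = gamma(0)^2 - gamma(1)^2 = (1.0335)^2 - (-0.1805)^2 = 1.06812225 - 0.03258025 = 1.035542
  phi_hat_1 = [gamma(1) gamma(0) - gamma(1) gamma(2)] / det = [(-0.1805)(1.0335) - (-0.1805)(0.0756)] / 1.035542 = -0.17290095 / 1.035542 = -0.167
  phi_hat_2 = [gamma(0) gamma(2) - gamma(1)^2] / det = [(1.0335)(0.0756) - (-0.1805)^2] / 1.035542 = 0.04555235 / 1.035542 = 0.044
So phi_hat = [-0.1670, 0.0440].
Therefore phi_hat_1 = -0.1670.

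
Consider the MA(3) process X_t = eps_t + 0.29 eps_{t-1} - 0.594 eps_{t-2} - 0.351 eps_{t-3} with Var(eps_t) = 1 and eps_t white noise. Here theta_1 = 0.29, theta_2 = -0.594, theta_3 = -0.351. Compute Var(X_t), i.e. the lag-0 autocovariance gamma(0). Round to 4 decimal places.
\gamma(0) = 1.5601

For an MA(q) process X_t = eps_t + sum_i theta_i eps_{t-i} with
Var(eps_t) = sigma^2, the variance is
  gamma(0) = sigma^2 * (1 + sum_i theta_i^2).
  sum_i theta_i^2 = (0.29)^2 + (-0.594)^2 + (-0.351)^2 = 0.0841 + 0.352836 + 0.123201 = 0.560137.
  gamma(0) = 1 * (1 + 0.560137) = 1 * 1.560137 = 1.560137, which rounds to 1.5601.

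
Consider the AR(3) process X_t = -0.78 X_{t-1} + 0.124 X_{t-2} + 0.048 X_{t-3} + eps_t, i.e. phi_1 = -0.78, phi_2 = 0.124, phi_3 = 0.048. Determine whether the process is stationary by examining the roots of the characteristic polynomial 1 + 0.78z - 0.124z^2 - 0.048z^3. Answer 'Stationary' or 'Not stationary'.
\text{Stationary}

The AR(p) characteristic polynomial is P(z) = 1 + 0.78z - 0.124z^2 - 0.048z^3.
Stationarity requires all roots to lie outside the unit circle, i.e. |z| > 1 for every root.
Degree 3: look for a simple real root z0 first, then factor out (1 - z/z0) and solve the remaining quadratic.
Testing z0 = -5: P(-5) = 1 + (0.78)(-5) + (-0.124)(-5)^2 + (-0.048)(-5)^3
  = 1 + (-3.9) + (-3.1) + (6) = 0.  So z_0 = -5 is a root, |z_0| = 5.
Divide out the factor (1 + 0.2 z) = (1 - z/z0) (since 1/z0 = -0.2):
  P(z) = (1 + 0.2 z)(1 + (0.58) z + (-0.24) z^2)
  [check: z-coef 0.58 - (-0.2) = 0.78; z^2-coef -0.24 - (-0.2)(0.58) = -0.124; z^3-coef -(-0.2)(-0.24) = -0.048.]
Remaining roots from the quadratic factor 1 + (0.58) z + (-0.24) z^2:
  Set 1 + (0.58) z + (-0.24) z^2 = 0, i.e. a z^2 + b z + c = 0 with a = -0.24, b = 0.58, c = 1.
  Discriminant D = b^2 - 4ac = (0.58)^2 - 4*(-0.24)*1 = 0.3364 - (-0.96) = 1.2964.
  D >= 0, so the roots are real: z = (-b +/- sqrt(D)) / (2a) = (-0.58 +/- 1.138596) / (-0.48).
    z_1 = (-0.58 + 1.138596) / (-0.48) = -1.1637,   |z_1| = 1.1637.
    z_2 = (-0.58 - 1.138596) / (-0.48) = 3.5804,   |z_2| = 3.5804.
Moduli of all roots: 5.0000, 1.1637, 3.5804.
All moduli strictly greater than 1? Yes.
Verdict: Stationary.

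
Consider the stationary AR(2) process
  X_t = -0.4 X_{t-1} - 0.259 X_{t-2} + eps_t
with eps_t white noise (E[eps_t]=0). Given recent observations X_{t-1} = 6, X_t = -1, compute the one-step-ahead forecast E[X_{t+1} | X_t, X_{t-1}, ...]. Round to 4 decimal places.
E[X_{t+1} \mid \mathcal F_t] = -1.1540

For an AR(p) model X_t = c + sum_i phi_i X_{t-i} + eps_t, the
one-step-ahead conditional mean is
  E[X_{t+1} | X_t, ...] = c + sum_i phi_i X_{t+1-i}.
Substitute known values:
  E[X_{t+1} | ...] = (-0.4) * (-1) + (-0.259) * (6)
                   = -1.1540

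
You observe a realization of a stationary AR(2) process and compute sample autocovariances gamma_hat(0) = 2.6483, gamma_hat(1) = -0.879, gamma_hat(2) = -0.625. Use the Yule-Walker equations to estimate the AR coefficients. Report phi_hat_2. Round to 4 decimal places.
\hat\phi_{2} = -0.3890

The Yule-Walker equations for an AR(p) process read, in matrix form,
  Gamma_p phi = r_p,   with   (Gamma_p)_{ij} = gamma(|i - j|),
                       (r_p)_i = gamma(i),   i,j = 1..p.
Substitute the sample gammas (Toeplitz matrix and right-hand side of size 2):
  Gamma_p = [[2.6483, -0.879], [-0.879, 2.6483]]
  r_p     = [-0.879, -0.625]
Written out:
  2.6483 phi_1 - 0.879 phi_2 = -0.879
  -0.879 phi_1 + 2.6483 phi_2 = -0.625
Solve by Cramer's rule:
  det = gamma(0)^2 - gamma(1)^2 = (2.6483)^2 - (-0.879)^2 = 7.01349289 - 0.772641 = 6.24085189
  phi_hat_1 = [gamma(1) gamma(0) - gamma(1) gamma(2)] / det = [(-0.879)(2.6483) - (-0.879)(-0.625)] / 6.24085189 = -2.8772307 / 6.24085189 = -0.461
  phi_hat_2 = [gamma(0) gamma(2) - gamma(1)^2] / det = [(2.6483)(-0.625) - (-0.879)^2] / 6.24085189 = -2.4278285 / 6.24085189 = -0.389
So phi_hat = [-0.4610, -0.3890].
Therefore phi_hat_2 = -0.3890.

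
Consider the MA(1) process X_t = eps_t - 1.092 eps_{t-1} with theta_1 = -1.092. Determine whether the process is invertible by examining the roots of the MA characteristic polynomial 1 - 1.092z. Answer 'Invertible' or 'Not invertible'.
\text{Not invertible}

The MA(q) characteristic polynomial is P(z) = 1 - 1.092z.
Invertibility requires all roots to lie outside the unit circle, i.e. |z| > 1 for every root.
This is linear in z: 1 + (-1.092) z = 0  =>  z = -1/(-1.092) = 0.915751,  |z| = 0.915751.
Moduli of all roots: 0.9158.
All moduli strictly greater than 1? No.
Verdict: Not invertible.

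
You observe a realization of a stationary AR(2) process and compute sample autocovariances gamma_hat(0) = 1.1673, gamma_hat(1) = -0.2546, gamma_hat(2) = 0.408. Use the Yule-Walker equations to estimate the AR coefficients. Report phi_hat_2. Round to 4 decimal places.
\hat\phi_{2} = 0.3170

The Yule-Walker equations for an AR(p) process read, in matrix form,
  Gamma_p phi = r_p,   with   (Gamma_p)_{ij} = gamma(|i - j|),
                       (r_p)_i = gamma(i),   i,j = 1..p.
Substitute the sample gammas (Toeplitz matrix and right-hand side of size 2):
  Gamma_p = [[1.1673, -0.2546], [-0.2546, 1.1673]]
  r_p     = [-0.2546, 0.408]
Written out:
  1.1673 phi_1 - 0.2546 phi_2 = -0.2546
  -0.2546 phi_1 + 1.1673 phi_2 = 0.408
Solve by Cramer's rule:
  det = gamma(0)^2 - gamma(1)^2 = (1.1673)^2 - (-0.2546)^2 = 1.36258929 - 0.06482116 = 1.29776813
  phi_hat_1 = [gamma(1) gamma(0) - gamma(1) gamma(2)] / det = [(-0.2546)(1.1673) - (-0.2546)(0.408)] / 1.29776813 = -0.19331778 / 1.29776813 = -0.149
  phi_hat_2 = [gamma(0) gamma(2) - gamma(1)^2] / det = [(1.1673)(0.408) - (-0.2546)^2] / 1.29776813 = 0.41143724 / 1.29776813 = 0.317
So phi_hat = [-0.1490, 0.3170].
Therefore phi_hat_2 = 0.3170.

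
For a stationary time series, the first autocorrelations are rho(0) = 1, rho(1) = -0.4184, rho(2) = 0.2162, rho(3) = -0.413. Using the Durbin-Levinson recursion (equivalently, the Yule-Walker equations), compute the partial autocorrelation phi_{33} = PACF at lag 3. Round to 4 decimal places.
\phi_{33} = -0.3721

The PACF at lag k is phi_{kk}, the last component of the solution
to the Yule-Walker system G_k phi = r_k where
  (G_k)_{ij} = rho(|i - j|), (r_k)_i = rho(i), i,j = 1..k.
Equivalently, Durbin-Levinson gives phi_{kk} iteratively:
  phi_{11} = rho(1)
  phi_{kk} = [rho(k) - sum_{j=1..k-1} phi_{k-1,j} rho(k-j)]
            / [1 - sum_{j=1..k-1} phi_{k-1,j} rho(j)],
  phi_{k,j} = phi_{k-1,j} - phi_{kk} phi_{k-1,k-j},  j = 1..k-1.
Step k = 1:
  phi_11 = rho(1) = -0.4184.
Step k = 2:
  phi_22 = [rho(2) - phi_11 rho(1)] / [1 - phi_11 rho(1)] = [0.2162 - (-0.4184)(-0.4184)] / [1 - (-0.4184)(-0.4184)]
         = 0.04114144 / 0.82494144 = 0.049872.
  Update: phi_21 = phi_11 - phi_22 phi_11 = -0.4184 - (0.049872)(-0.4184) = -0.397534.
Step k = 3:
  phi_33 = [rho(3) - phi_21 rho(2) - phi_22 rho(1)] / [1 - phi_21 rho(1) - phi_22 rho(2)]
    numerator   = -0.413 - (-0.397534)(0.2162) - (0.049872)(-0.4184) = -0.30618682
    denominator = 1 - (-0.397534)(-0.4184) - (0.049872)(0.2162) = 0.82288964
  phi_33 = -0.30618682 / 0.82288964 = -0.3721.
Therefore phi_{33} = -0.3721.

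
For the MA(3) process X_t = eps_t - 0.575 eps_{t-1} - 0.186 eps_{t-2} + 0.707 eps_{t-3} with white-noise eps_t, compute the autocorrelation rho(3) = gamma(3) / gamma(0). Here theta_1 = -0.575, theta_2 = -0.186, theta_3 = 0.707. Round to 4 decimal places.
\rho(3) = 0.3791

For an MA(q) process with theta_0 = 1, the autocovariance is
  gamma(k) = sigma^2 * sum_{i=0..q-k} theta_i * theta_{i+k},
and rho(k) = gamma(k) / gamma(0). Sigma^2 cancels.
  numerator   = (1)*(0.707) = 0.707.
  denominator = (1)^2 + (-0.575)^2 + (-0.186)^2 + (0.707)^2 = 1.86507.
  rho(3) = 0.707 / 1.86507 = 0.3791.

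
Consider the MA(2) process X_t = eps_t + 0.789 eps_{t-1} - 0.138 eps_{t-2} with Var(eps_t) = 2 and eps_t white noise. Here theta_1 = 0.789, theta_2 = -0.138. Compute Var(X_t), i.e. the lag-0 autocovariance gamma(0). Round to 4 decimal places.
\gamma(0) = 3.2831

For an MA(q) process X_t = eps_t + sum_i theta_i eps_{t-i} with
Var(eps_t) = sigma^2, the variance is
  gamma(0) = sigma^2 * (1 + sum_i theta_i^2).
  sum_i theta_i^2 = (0.789)^2 + (-0.138)^2 = 0.622521 + 0.019044 = 0.641565.
  gamma(0) = 2 * (1 + 0.641565) = 2 * 1.641565 = 3.28313, which rounds to 3.2831.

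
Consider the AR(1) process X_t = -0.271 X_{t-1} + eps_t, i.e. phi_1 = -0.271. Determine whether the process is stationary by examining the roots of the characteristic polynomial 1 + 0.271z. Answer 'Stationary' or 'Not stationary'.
\text{Stationary}

The AR(p) characteristic polynomial is P(z) = 1 + 0.271z.
Stationarity requires all roots to lie outside the unit circle, i.e. |z| > 1 for every root.
This is linear in z: 1 + (0.271) z = 0  =>  z = -1/(0.271) = -3.690037,  |z| = 3.690037.
Moduli of all roots: 3.6900.
All moduli strictly greater than 1? Yes.
Verdict: Stationary.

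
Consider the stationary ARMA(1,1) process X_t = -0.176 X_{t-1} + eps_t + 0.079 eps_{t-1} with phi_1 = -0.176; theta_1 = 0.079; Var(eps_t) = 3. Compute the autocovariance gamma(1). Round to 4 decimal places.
\gamma(1) = -0.2961

Multiply the model equation by X_{t-k} and take expectations. With theta_0 = psi_0 = 1 and psi_j the MA(infinity) weights, this gives
  gamma(k) - sum_i phi_i gamma(k-i) = c_k,
  c_k = sigma^2 * sum_{j=k..q} theta_j psi_{j-k}   (c_k = 0 for k > q),
using gamma(-m) = gamma(m).
psi-weights needed (psi_j = theta_j + sum_i phi_i psi_{j-i}):
  psi_1 = theta_1 + phi_1 = 0.079 + (-0.176) = -0.097
Right-hand sides:
  c_0 = sigma^2 (1 + theta_1 psi_1) = 3 * (1 + (0.079)(-0.097)) = 3 * 0.992337 = 2.977011
  c_1 = sigma^2 theta_1 = 3 * (0.079) = 0.237
  c_2 = 0
Equations for k = 0 and k = 1 (AR order 1):
  gamma(0) = phi_1 gamma(1) + c_0
  gamma(1) = phi_1 gamma(0) + c_1
Substituting the second into the first: gamma(0) (1 - phi_1^2) = c_0 + phi_1 c_1, so
  gamma(0) = (c_0 + phi_1 c_1) / (1 - phi_1^2) = (2.977011 + (-0.176)(0.237)) / (1 - (-0.176)^2) = 2.935299 / 0.969024 = 3.029129.
  gamma(1) = phi_1 gamma(0) + c_1 = (-0.176)(3.029129) + (0.237) = -0.296127.
Therefore gamma(1) = -0.2961 (to 4 decimal places).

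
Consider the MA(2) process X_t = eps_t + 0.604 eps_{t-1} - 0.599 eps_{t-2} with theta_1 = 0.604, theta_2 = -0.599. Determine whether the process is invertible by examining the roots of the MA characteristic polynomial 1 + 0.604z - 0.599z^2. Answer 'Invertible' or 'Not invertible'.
\text{Not invertible}

The MA(q) characteristic polynomial is P(z) = 1 + 0.604z - 0.599z^2.
Invertibility requires all roots to lie outside the unit circle, i.e. |z| > 1 for every root.
Set 1 + (0.604) z + (-0.599) z^2 = 0, i.e. a z^2 + b z + c = 0 with a = -0.599, b = 0.604, c = 1.
Discriminant D = b^2 - 4ac = (0.604)^2 - 4*(-0.599)*1 = 0.364816 - (-2.396) = 2.760816.
D >= 0, so the roots are real: z = (-b +/- sqrt(D)) / (2a) = (-0.604 +/- 1.66157) / (-1.198).
  z_1 = (-0.604 + 1.66157) / (-1.198) = -0.8828,   |z_1| = 0.8828.
  z_2 = (-0.604 - 1.66157) / (-1.198) = 1.8911,   |z_2| = 1.8911.
Moduli of all roots: 0.8828, 1.8911.
All moduli strictly greater than 1? No.
Verdict: Not invertible.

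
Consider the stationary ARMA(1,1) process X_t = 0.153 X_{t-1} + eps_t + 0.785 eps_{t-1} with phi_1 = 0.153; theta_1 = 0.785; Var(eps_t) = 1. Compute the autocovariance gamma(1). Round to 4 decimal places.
\gamma(1) = 1.0758

Multiply the model equation by X_{t-k} and take expectations. With theta_0 = psi_0 = 1 and psi_j the MA(infinity) weights, this gives
  gamma(k) - sum_i phi_i gamma(k-i) = c_k,
  c_k = sigma^2 * sum_{j=k..q} theta_j psi_{j-k}   (c_k = 0 for k > q),
using gamma(-m) = gamma(m).
psi-weights needed (psi_j = theta_j + sum_i phi_i psi_{j-i}):
  psi_1 = theta_1 + phi_1 = 0.785 + (0.153) = 0.938
Right-hand sides:
  c_0 = sigma^2 (1 + theta_1 psi_1) = 1 * (1 + (0.785)(0.938)) = 1 * 1.73633 = 1.73633
  c_1 = sigma^2 theta_1 = 1 * (0.785) = 0.785
  c_2 = 0
Equations for k = 0 and k = 1 (AR order 1):
  gamma(0) = phi_1 gamma(1) + c_0
  gamma(1) = phi_1 gamma(0) + c_1
Substituting the second into the first: gamma(0) (1 - phi_1^2) = c_0 + phi_1 c_1, so
  gamma(0) = (c_0 + phi_1 c_1) / (1 - phi_1^2) = (1.73633 + (0.153)(0.785)) / (1 - (0.153)^2) = 1.856435 / 0.976591 = 1.900934.
  gamma(1) = phi_1 gamma(0) + c_1 = (0.153)(1.900934) + (0.785) = 1.075843.
Therefore gamma(1) = 1.0758 (to 4 decimal places).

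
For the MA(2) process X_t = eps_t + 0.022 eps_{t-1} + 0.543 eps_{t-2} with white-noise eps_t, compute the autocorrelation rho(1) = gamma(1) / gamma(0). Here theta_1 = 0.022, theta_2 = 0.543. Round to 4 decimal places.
\rho(1) = 0.0262

For an MA(q) process with theta_0 = 1, the autocovariance is
  gamma(k) = sigma^2 * sum_{i=0..q-k} theta_i * theta_{i+k},
and rho(k) = gamma(k) / gamma(0). Sigma^2 cancels.
  numerator   = (1)*(0.022) + (0.022)*(0.543) = 0.033946.
  denominator = (1)^2 + (0.022)^2 + (0.543)^2 = 1.295333.
  rho(1) = 0.033946 / 1.295333 = 0.0262.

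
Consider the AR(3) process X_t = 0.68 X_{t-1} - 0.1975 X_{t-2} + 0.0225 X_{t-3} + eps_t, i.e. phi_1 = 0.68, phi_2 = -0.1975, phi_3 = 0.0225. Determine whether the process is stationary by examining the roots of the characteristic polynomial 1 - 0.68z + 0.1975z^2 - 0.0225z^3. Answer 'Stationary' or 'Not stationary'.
\text{Stationary}

The AR(p) characteristic polynomial is P(z) = 1 - 0.68z + 0.1975z^2 - 0.0225z^3.
Stationarity requires all roots to lie outside the unit circle, i.e. |z| > 1 for every root.
Degree 3: look for a simple real root z0 first, then factor out (1 - z/z0) and solve the remaining quadratic.
Testing z0 = 4: P(4) = 1 + (-0.68)(4) + (0.1975)(4)^2 + (-0.0225)(4)^3
  = 1 + (-2.72) + (3.16) + (-1.44) = 0.  So z_0 = 4 is a root, |z_0| = 4.
Divide out the factor (1 - 0.25 z) = (1 - z/z0) (since 1/z0 = 0.25):
  P(z) = (1 - 0.25 z)(1 + (-0.43) z + (0.09) z^2)
  [check: z-coef -0.43 - (0.25) = -0.68; z^2-coef 0.09 - (0.25)(-0.43) = 0.1975; z^3-coef -(0.25)(0.09) = -0.0225.]
Remaining roots from the quadratic factor 1 + (-0.43) z + (0.09) z^2:
  Set 1 + (-0.43) z + (0.09) z^2 = 0, i.e. a z^2 + b z + c = 0 with a = 0.09, b = -0.43, c = 1.
  Discriminant D = b^2 - 4ac = (-0.43)^2 - 4*(0.09)*1 = 0.1849 - (0.36) = -0.1751.
  D < 0, so the roots are the complex-conjugate pair z = (-b +/- i sqrt(-D)) / (2a) = 2.3889 +/- 2.3247i.
  For a conjugate pair |z|^2 = z * conj(z) = (product of roots) = c/a = 1/(0.09) = 11.111111, so |z| = sqrt(11.111111) = 3.3333 for both roots.
Moduli of all roots: 4.0000, 3.3333, 3.3333.
All moduli strictly greater than 1? Yes.
Verdict: Stationary.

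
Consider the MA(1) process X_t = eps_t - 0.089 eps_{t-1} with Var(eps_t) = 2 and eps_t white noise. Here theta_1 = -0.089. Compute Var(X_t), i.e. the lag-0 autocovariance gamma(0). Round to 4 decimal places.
\gamma(0) = 2.0158

For an MA(q) process X_t = eps_t + sum_i theta_i eps_{t-i} with
Var(eps_t) = sigma^2, the variance is
  gamma(0) = sigma^2 * (1 + sum_i theta_i^2).
  sum_i theta_i^2 = (-0.089)^2 = 0.007921.
  gamma(0) = 2 * (1 + 0.007921) = 2 * 1.007921 = 2.015842, which rounds to 2.0158.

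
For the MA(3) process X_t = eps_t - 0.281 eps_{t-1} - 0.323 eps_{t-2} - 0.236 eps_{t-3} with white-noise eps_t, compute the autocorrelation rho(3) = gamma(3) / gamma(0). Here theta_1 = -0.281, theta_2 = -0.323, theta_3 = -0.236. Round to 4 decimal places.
\rho(3) = -0.1905

For an MA(q) process with theta_0 = 1, the autocovariance is
  gamma(k) = sigma^2 * sum_{i=0..q-k} theta_i * theta_{i+k},
and rho(k) = gamma(k) / gamma(0). Sigma^2 cancels.
  numerator   = (1)*(-0.236) = -0.236.
  denominator = (1)^2 + (-0.281)^2 + (-0.323)^2 + (-0.236)^2 = 1.238986.
  rho(3) = -0.236 / 1.238986 = -0.1905.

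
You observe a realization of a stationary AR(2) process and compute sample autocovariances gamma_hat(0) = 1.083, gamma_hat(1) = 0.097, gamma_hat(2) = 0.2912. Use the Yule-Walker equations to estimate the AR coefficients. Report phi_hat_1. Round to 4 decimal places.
\hat\phi_{1} = 0.0660

The Yule-Walker equations for an AR(p) process read, in matrix form,
  Gamma_p phi = r_p,   with   (Gamma_p)_{ij} = gamma(|i - j|),
                       (r_p)_i = gamma(i),   i,j = 1..p.
Substitute the sample gammas (Toeplitz matrix and right-hand side of size 2):
  Gamma_p = [[1.083, 0.097], [0.097, 1.083]]
  r_p     = [0.097, 0.2912]
Written out:
  1.083 phi_1 + 0.097 phi_2 = 0.097
  0.097 phi_1 + 1.083 phi_2 = 0.2912
Solve by Cramer's rule:
  det = gamma(0)^2 - gamma(1)^2 = (1.083)^2 - (0.097)^2 = 1.172889 - 0.009409 = 1.16348
  phi_hat_1 = [gamma(1) gamma(0) - gamma(1) gamma(2)] / det = [(0.097)(1.083) - (0.097)(0.2912)] / 1.16348 = 0.0768046 / 1.16348 = 0.066
  phi_hat_2 = [gamma(0) gamma(2) - gamma(1)^2] / det = [(1.083)(0.2912) - (0.097)^2] / 1.16348 = 0.3059606 / 1.16348 = 0.263
So phi_hat = [0.0660, 0.2630].
Therefore phi_hat_1 = 0.0660.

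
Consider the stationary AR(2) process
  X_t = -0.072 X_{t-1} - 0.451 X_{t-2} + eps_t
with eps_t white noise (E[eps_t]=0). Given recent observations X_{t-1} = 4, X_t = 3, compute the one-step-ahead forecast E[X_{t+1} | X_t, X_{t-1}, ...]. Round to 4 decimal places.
E[X_{t+1} \mid \mathcal F_t] = -2.0200

For an AR(p) model X_t = c + sum_i phi_i X_{t-i} + eps_t, the
one-step-ahead conditional mean is
  E[X_{t+1} | X_t, ...] = c + sum_i phi_i X_{t+1-i}.
Substitute known values:
  E[X_{t+1} | ...] = (-0.072) * (3) + (-0.451) * (4)
                   = -2.0200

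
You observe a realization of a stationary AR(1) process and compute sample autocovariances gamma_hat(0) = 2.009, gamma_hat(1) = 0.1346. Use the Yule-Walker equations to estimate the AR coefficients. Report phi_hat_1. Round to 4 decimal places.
\hat\phi_{1} = 0.0670

The Yule-Walker equations for an AR(p) process read, in matrix form,
  Gamma_p phi = r_p,   with   (Gamma_p)_{ij} = gamma(|i - j|),
                       (r_p)_i = gamma(i),   i,j = 1..p.
Substitute the sample gammas (Toeplitz matrix and right-hand side of size 1):
  Gamma_p = [[2.009]]
  r_p     = [0.1346]
With p = 1 this is the single equation gamma(0) phi_1 = gamma(1):
  phi_hat_1 = gamma(1) / gamma(0) = 0.1346 / 2.009 = 0.0670.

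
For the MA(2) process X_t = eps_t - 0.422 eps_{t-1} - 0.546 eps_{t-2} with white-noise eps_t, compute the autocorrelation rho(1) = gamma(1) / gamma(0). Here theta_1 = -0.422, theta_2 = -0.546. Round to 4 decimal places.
\rho(1) = -0.1298

For an MA(q) process with theta_0 = 1, the autocovariance is
  gamma(k) = sigma^2 * sum_{i=0..q-k} theta_i * theta_{i+k},
and rho(k) = gamma(k) / gamma(0). Sigma^2 cancels.
  numerator   = (1)*(-0.422) + (-0.422)*(-0.546) = -0.191588.
  denominator = (1)^2 + (-0.422)^2 + (-0.546)^2 = 1.4762.
  rho(1) = -0.191588 / 1.4762 = -0.1298.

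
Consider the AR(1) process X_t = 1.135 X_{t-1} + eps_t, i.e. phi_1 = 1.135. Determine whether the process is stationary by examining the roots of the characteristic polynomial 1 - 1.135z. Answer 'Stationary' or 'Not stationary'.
\text{Not stationary}

The AR(p) characteristic polynomial is P(z) = 1 - 1.135z.
Stationarity requires all roots to lie outside the unit circle, i.e. |z| > 1 for every root.
This is linear in z: 1 + (-1.135) z = 0  =>  z = -1/(-1.135) = 0.881057,  |z| = 0.881057.
Moduli of all roots: 0.8811.
All moduli strictly greater than 1? No.
Verdict: Not stationary.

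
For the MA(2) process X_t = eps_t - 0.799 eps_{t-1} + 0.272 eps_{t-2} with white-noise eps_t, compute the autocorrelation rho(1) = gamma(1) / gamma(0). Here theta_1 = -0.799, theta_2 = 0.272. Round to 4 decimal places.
\rho(1) = -0.5935

For an MA(q) process with theta_0 = 1, the autocovariance is
  gamma(k) = sigma^2 * sum_{i=0..q-k} theta_i * theta_{i+k},
and rho(k) = gamma(k) / gamma(0). Sigma^2 cancels.
  numerator   = (1)*(-0.799) + (-0.799)*(0.272) = -1.016328.
  denominator = (1)^2 + (-0.799)^2 + (0.272)^2 = 1.712385.
  rho(1) = -1.016328 / 1.712385 = -0.5935.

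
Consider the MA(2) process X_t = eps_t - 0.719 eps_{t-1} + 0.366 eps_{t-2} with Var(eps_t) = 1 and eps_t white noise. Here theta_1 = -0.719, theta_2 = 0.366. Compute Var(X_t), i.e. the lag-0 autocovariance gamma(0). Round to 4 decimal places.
\gamma(0) = 1.6509

For an MA(q) process X_t = eps_t + sum_i theta_i eps_{t-i} with
Var(eps_t) = sigma^2, the variance is
  gamma(0) = sigma^2 * (1 + sum_i theta_i^2).
  sum_i theta_i^2 = (-0.719)^2 + (0.366)^2 = 0.516961 + 0.133956 = 0.650917.
  gamma(0) = 1 * (1 + 0.650917) = 1 * 1.650917 = 1.650917, which rounds to 1.6509.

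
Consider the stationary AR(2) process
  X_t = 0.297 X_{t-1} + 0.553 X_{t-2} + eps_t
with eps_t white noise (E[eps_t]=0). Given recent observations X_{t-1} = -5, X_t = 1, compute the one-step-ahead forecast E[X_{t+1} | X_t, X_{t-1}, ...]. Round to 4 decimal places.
E[X_{t+1} \mid \mathcal F_t] = -2.4680

For an AR(p) model X_t = c + sum_i phi_i X_{t-i} + eps_t, the
one-step-ahead conditional mean is
  E[X_{t+1} | X_t, ...] = c + sum_i phi_i X_{t+1-i}.
Substitute known values:
  E[X_{t+1} | ...] = (0.297) * (1) + (0.553) * (-5)
                   = -2.4680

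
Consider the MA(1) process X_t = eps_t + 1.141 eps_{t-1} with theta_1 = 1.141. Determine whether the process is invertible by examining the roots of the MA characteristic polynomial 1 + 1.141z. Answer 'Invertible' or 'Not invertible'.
\text{Not invertible}

The MA(q) characteristic polynomial is P(z) = 1 + 1.141z.
Invertibility requires all roots to lie outside the unit circle, i.e. |z| > 1 for every root.
This is linear in z: 1 + (1.141) z = 0  =>  z = -1/(1.141) = -0.876424,  |z| = 0.876424.
Moduli of all roots: 0.8764.
All moduli strictly greater than 1? No.
Verdict: Not invertible.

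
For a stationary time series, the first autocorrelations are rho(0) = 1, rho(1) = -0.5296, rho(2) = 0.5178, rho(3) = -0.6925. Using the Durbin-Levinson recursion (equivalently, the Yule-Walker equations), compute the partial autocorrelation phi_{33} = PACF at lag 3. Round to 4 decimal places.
\phi_{33} = -0.5209

The PACF at lag k is phi_{kk}, the last component of the solution
to the Yule-Walker system G_k phi = r_k where
  (G_k)_{ij} = rho(|i - j|), (r_k)_i = rho(i), i,j = 1..k.
Equivalently, Durbin-Levinson gives phi_{kk} iteratively:
  phi_{11} = rho(1)
  phi_{kk} = [rho(k) - sum_{j=1..k-1} phi_{k-1,j} rho(k-j)]
            / [1 - sum_{j=1..k-1} phi_{k-1,j} rho(j)],
  phi_{k,j} = phi_{k-1,j} - phi_{kk} phi_{k-1,k-j},  j = 1..k-1.
Step k = 1:
  phi_11 = rho(1) = -0.5296.
Step k = 2:
  phi_22 = [rho(2) - phi_11 rho(1)] / [1 - phi_11 rho(1)] = [0.5178 - (-0.5296)(-0.5296)] / [1 - (-0.5296)(-0.5296)]
         = 0.23732384 / 0.71952384 = 0.329835.
  Update: phi_21 = phi_11 - phi_22 phi_11 = -0.5296 - (0.329835)(-0.5296) = -0.35492.
Step k = 3:
  phi_33 = [rho(3) - phi_21 rho(2) - phi_22 rho(1)] / [1 - phi_21 rho(1) - phi_22 rho(2)]
    numerator   = -0.6925 - (-0.35492)(0.5178) - (0.329835)(-0.5296) = -0.33404224
    denominator = 1 - (-0.35492)(-0.5296) - (0.329835)(0.5178) = 0.64124623
  phi_33 = -0.33404224 / 0.64124623 = -0.5209.
Therefore phi_{33} = -0.5209.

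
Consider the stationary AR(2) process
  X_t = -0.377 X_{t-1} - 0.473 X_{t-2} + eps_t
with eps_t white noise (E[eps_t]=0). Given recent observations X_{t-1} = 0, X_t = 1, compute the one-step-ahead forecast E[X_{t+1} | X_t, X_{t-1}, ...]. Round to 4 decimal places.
E[X_{t+1} \mid \mathcal F_t] = -0.3770

For an AR(p) model X_t = c + sum_i phi_i X_{t-i} + eps_t, the
one-step-ahead conditional mean is
  E[X_{t+1} | X_t, ...] = c + sum_i phi_i X_{t+1-i}.
Substitute known values:
  E[X_{t+1} | ...] = (-0.377) * (1) + (-0.473) * (0)
                   = -0.3770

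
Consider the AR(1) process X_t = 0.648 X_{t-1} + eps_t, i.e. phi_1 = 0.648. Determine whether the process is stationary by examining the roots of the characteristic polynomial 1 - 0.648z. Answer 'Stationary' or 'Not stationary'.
\text{Stationary}

The AR(p) characteristic polynomial is P(z) = 1 - 0.648z.
Stationarity requires all roots to lie outside the unit circle, i.e. |z| > 1 for every root.
This is linear in z: 1 + (-0.648) z = 0  =>  z = -1/(-0.648) = 1.54321,  |z| = 1.54321.
Moduli of all roots: 1.5432.
All moduli strictly greater than 1? Yes.
Verdict: Stationary.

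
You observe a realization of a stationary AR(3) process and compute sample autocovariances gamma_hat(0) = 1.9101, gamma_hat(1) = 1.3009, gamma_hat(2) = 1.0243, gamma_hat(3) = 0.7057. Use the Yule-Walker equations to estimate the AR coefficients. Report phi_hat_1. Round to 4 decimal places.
\hat\phi_{1} = 0.5989

The Yule-Walker equations for an AR(p) process read, in matrix form,
  Gamma_p phi = r_p,   with   (Gamma_p)_{ij} = gamma(|i - j|),
                       (r_p)_i = gamma(i),   i,j = 1..p.
Substitute the sample gammas (Toeplitz matrix and right-hand side of size 3):
  Gamma_p = [[1.9101, 1.3009, 1.0243], [1.3009, 1.9101, 1.3009], [1.0243, 1.3009, 1.9101]]
  r_p     = [1.3009, 1.0243, 0.7057]
Written out (R1..R3):
  (R1) 1.9101 phi_1 + 1.3009 phi_2 + 1.0243 phi_3 = 1.3009
  (R2) 1.3009 phi_1 + 1.9101 phi_2 + 1.3009 phi_3 = 1.0243
  (R3) 1.0243 phi_1 + 1.3009 phi_2 + 1.9101 phi_3 = 0.7057
Gaussian elimination:
  R2 <- R2 - (1.3009/1.9101) R1 = R2 - (0.681064) R1:  1.024104 phi_2 + 0.603286 phi_3 = 0.138304
  R3 <- R3 - (1.0243/1.9101) R1 = R3 - (0.536255) R1:  0.603286 phi_2 + 1.360814 phi_3 = 0.008086
  R3 <- R3 - (0.603286/1.024104) R2 = R3 - (0.589087) R2:  1.005426 phi_3 = -0.073387
Back-substitution:
  phi_hat_3 = -0.073387 / 1.005426 = -0.072991
  phi_hat_2 = (0.138304 - (0.603286)(-0.072991)) / 1.024104 = 0.178047
  phi_hat_1 = (1.3009 - (1.3009)(0.178047) - (1.0243)(-0.072991)) / 1.9101 = 0.598944
So phi_hat = [0.5989, 0.1780, -0.0730].
Therefore phi_hat_1 = 0.5989.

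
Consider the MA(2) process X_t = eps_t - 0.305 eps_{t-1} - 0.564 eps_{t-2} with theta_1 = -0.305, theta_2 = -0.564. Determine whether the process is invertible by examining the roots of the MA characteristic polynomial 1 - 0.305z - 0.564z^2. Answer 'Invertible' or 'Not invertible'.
\text{Invertible}

The MA(q) characteristic polynomial is P(z) = 1 - 0.305z - 0.564z^2.
Invertibility requires all roots to lie outside the unit circle, i.e. |z| > 1 for every root.
Set 1 + (-0.305) z + (-0.564) z^2 = 0, i.e. a z^2 + b z + c = 0 with a = -0.564, b = -0.305, c = 1.
Discriminant D = b^2 - 4ac = (-0.305)^2 - 4*(-0.564)*1 = 0.093025 - (-2.256) = 2.349025.
D >= 0, so the roots are real: z = (-b +/- sqrt(D)) / (2a) = (0.305 +/- 1.532653) / (-1.128).
  z_1 = (0.305 + 1.532653) / (-1.128) = -1.6291,   |z_1| = 1.6291.
  z_2 = (0.305 - 1.532653) / (-1.128) = 1.0883,   |z_2| = 1.0883.
Moduli of all roots: 1.6291, 1.0883.
All moduli strictly greater than 1? Yes.
Verdict: Invertible.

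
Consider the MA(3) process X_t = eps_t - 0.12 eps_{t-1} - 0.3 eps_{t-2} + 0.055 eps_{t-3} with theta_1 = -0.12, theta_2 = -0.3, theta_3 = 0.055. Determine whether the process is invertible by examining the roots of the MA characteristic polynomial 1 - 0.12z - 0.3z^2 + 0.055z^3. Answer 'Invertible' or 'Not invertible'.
\text{Invertible}

The MA(q) characteristic polynomial is P(z) = 1 - 0.12z - 0.3z^2 + 0.055z^3.
Invertibility requires all roots to lie outside the unit circle, i.e. |z| > 1 for every root.
Degree 3: look for a simple real root z0 first, then factor out (1 - z/z0) and solve the remaining quadratic.
Testing z0 = 2: P(2) = 1 + (-0.12)(2) + (-0.3)(2)^2 + (0.055)(2)^3
  = 1 + (-0.24) + (-1.2) + (0.44) = 0.  So z_0 = 2 is a root, |z_0| = 2.
Divide out the factor (1 - 0.5 z) = (1 - z/z0) (since 1/z0 = 0.5):
  P(z) = (1 - 0.5 z)(1 + (0.38) z + (-0.11) z^2)
  [check: z-coef 0.38 - (0.5) = -0.12; z^2-coef -0.11 - (0.5)(0.38) = -0.3; z^3-coef -(0.5)(-0.11) = 0.055.]
Remaining roots from the quadratic factor 1 + (0.38) z + (-0.11) z^2:
  Set 1 + (0.38) z + (-0.11) z^2 = 0, i.e. a z^2 + b z + c = 0 with a = -0.11, b = 0.38, c = 1.
  Discriminant D = b^2 - 4ac = (0.38)^2 - 4*(-0.11)*1 = 0.1444 - (-0.44) = 0.5844.
  D >= 0, so the roots are real: z = (-b +/- sqrt(D)) / (2a) = (-0.38 +/- 0.764461) / (-0.22).
    z_1 = (-0.38 + 0.764461) / (-0.22) = -1.7475,   |z_1| = 1.7475.
    z_2 = (-0.38 - 0.764461) / (-0.22) = 5.2021,   |z_2| = 5.2021.
Moduli of all roots: 2.0000, 1.7475, 5.2021.
All moduli strictly greater than 1? Yes.
Verdict: Invertible.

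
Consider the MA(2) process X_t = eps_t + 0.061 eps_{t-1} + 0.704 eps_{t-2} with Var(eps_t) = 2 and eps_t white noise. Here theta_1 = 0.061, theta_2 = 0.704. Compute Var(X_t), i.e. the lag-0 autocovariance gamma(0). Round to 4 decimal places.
\gamma(0) = 2.9987

For an MA(q) process X_t = eps_t + sum_i theta_i eps_{t-i} with
Var(eps_t) = sigma^2, the variance is
  gamma(0) = sigma^2 * (1 + sum_i theta_i^2).
  sum_i theta_i^2 = (0.061)^2 + (0.704)^2 = 0.003721 + 0.495616 = 0.499337.
  gamma(0) = 2 * (1 + 0.499337) = 2 * 1.499337 = 2.998674, which rounds to 2.9987.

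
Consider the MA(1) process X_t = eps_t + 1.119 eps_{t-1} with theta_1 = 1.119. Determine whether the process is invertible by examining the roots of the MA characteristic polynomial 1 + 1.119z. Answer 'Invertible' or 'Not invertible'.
\text{Not invertible}

The MA(q) characteristic polynomial is P(z) = 1 + 1.119z.
Invertibility requires all roots to lie outside the unit circle, i.e. |z| > 1 for every root.
This is linear in z: 1 + (1.119) z = 0  =>  z = -1/(1.119) = -0.893655,  |z| = 0.893655.
Moduli of all roots: 0.8937.
All moduli strictly greater than 1? No.
Verdict: Not invertible.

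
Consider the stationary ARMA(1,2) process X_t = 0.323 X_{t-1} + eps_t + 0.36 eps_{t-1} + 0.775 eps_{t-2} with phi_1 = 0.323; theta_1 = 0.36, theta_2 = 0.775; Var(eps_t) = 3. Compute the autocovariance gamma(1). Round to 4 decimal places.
\gamma(1) = 5.1614

Multiply the model equation by X_{t-k} and take expectations. With theta_0 = psi_0 = 1 and psi_j the MA(infinity) weights, this gives
  gamma(k) - sum_i phi_i gamma(k-i) = c_k,
  c_k = sigma^2 * sum_{j=k..q} theta_j psi_{j-k}   (c_k = 0 for k > q),
using gamma(-m) = gamma(m).
psi-weights needed (psi_j = theta_j + sum_i phi_i psi_{j-i}):
  psi_1 = theta_1 + phi_1 = 0.36 + (0.323) = 0.683
  psi_2 = theta_2 + phi_1 psi_1 = 0.775 + (0.323)(0.683) = 0.995609
Right-hand sides:
  c_0 = sigma^2 (1 + theta_1 psi_1 + theta_2 psi_2) = 3 * (1 + (0.36)(0.683) + (0.775)(0.995609)) = 3 * 2.017477 = 6.052431
  c_1 = sigma^2 (theta_1 + theta_2 psi_1) = 3 * (0.36 + (0.775)(0.683)) = 2.667975
  c_2 = sigma^2 theta_2 = 3 * (0.775) = 2.325
Equations for k = 0 and k = 1 (AR order 1):
  gamma(0) = phi_1 gamma(1) + c_0
  gamma(1) = phi_1 gamma(0) + c_1
Substituting the second into the first: gamma(0) (1 - phi_1^2) = c_0 + phi_1 c_1, so
  gamma(0) = (c_0 + phi_1 c_1) / (1 - phi_1^2) = (6.052431 + (0.323)(2.667975)) / (1 - (0.323)^2) = 6.914187 / 0.895671 = 7.719561.
  gamma(1) = phi_1 gamma(0) + c_1 = (0.323)(7.719561) + (2.667975) = 5.161393.
Therefore gamma(1) = 5.1614 (to 4 decimal places).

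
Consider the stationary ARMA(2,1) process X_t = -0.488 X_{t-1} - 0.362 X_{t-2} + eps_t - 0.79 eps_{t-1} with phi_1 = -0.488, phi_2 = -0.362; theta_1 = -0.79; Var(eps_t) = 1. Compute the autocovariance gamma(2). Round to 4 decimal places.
\gamma(2) = -0.2581

Multiply the model equation by X_{t-k} and take expectations. With theta_0 = psi_0 = 1 and psi_j the MA(infinity) weights, this gives
  gamma(k) - sum_i phi_i gamma(k-i) = c_k,
  c_k = sigma^2 * sum_{j=k..q} theta_j psi_{j-k}   (c_k = 0 for k > q),
using gamma(-m) = gamma(m).
psi-weights needed (psi_j = theta_j + sum_i phi_i psi_{j-i}):
  psi_1 = theta_1 + phi_1 = -0.79 + (-0.488) = -1.278
Right-hand sides:
  c_0 = sigma^2 (1 + theta_1 psi_1) = 1 * (1 + (-0.79)(-1.278)) = 1 * 2.00962 = 2.00962
  c_1 = sigma^2 theta_1 = 1 * (-0.79) = -0.79
  c_2 = 0
Equations for k = 0, 1, 2 (AR order 2, c_2 = 0):
  (E0) gamma(0) = phi_1 gamma(1) + phi_2 gamma(2) + c_0
  (E1) gamma(1) = phi_1 gamma(0) + phi_2 gamma(1) + c_1
  (E2) gamma(2) = phi_1 gamma(1) + phi_2 gamma(0)
From (E1): gamma(1) = A gamma(0) + B with
  A = phi_1 / (1 - phi_2) = -0.488 / 1.362 = -0.358297,   B = c_1 / (1 - phi_2) = -0.79 / 1.362 = -0.580029.
Insert (E2) into (E0): gamma(0) (1 - phi_2^2) = phi_1 (1 + phi_2) gamma(1) + c_0.
  phi_1 (1 + phi_2) = (-0.488)(0.638) = -0.311344,   1 - phi_2^2 = 0.868956.
Replace gamma(1) by A gamma(0) + B and collect gamma(0):
  gamma(0) [0.868956 - (-0.311344)(-0.358297)] = (-0.311344)(-0.580029) + 2.00962
  gamma(0) * 0.757402 = 2.190209
  gamma(0) = 2.190209 / 0.757402 = 2.891737.
  gamma(1) = A gamma(0) + B = (-0.358297)(2.891737) + (-0.580029) = -1.616129.
  gamma(2) = phi_1 gamma(1) + phi_2 gamma(0) = (-0.488)(-1.616129) + (-0.362)(2.891737) = -0.258138.
Therefore gamma(2) = -0.2581 (to 4 decimal places).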